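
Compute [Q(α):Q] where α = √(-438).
[Q(α):Q] = 2

[Q(α):Q] equals the degree of the minimal polynomial of α. Here α^2 = -438 and x^2 + 438 is irreducible (d = -438 is squarefree, ≠ 1, hence not a square), so deg(m_α) = 2. Thus [Q(α):Q] = 2.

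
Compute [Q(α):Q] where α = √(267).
[Q(α):Q] = 2

[Q(α):Q] equals the degree of the minimal polynomial of α. Here α^2 = 267 and x^2 - 267 is irreducible (d = 267 is squarefree, ≠ 1, hence not a square), so deg(m_α) = 2. Thus [Q(α):Q] = 2.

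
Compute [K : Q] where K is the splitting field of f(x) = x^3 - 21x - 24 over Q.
[K : Q] = 6

By the rational root test, any rational root of the monic integer polynomial f(x) = x^3 - 21x - 24 must be an integer dividing the constant term -24, i.e. one of ±{1, 2, 3, 4, 6, 8, 12, 24}. Evaluating: f(1) = -44, f(-1) = -4, f(2) = -58, f(-2) = 10, f(3) = -60, f(-3) = 12, f(4) = -44, f(-4) = -4, f(6) = 66, f(-6) = -114, f(8) = 320, f(-8) = -368, f(12) = 1452, f(-12) = -1500, f(24) = 13296, f(-24) = -13344; none is 0, so f has no rational root and is therefore irreducible over Q (a cubic with no linear factor over a field is irreducible). For an irreducible cubic, the Galois group is A_3 or S_3 according as the discriminant disc(f) = -4a^3 - 27b^2 = -4·(-21)^3 - 27·(-24)^2 = 21492 is or is not a square in Q. Here disc(f) = 21492 is not a perfect square in Q, so the Galois group of f over Q is not contained in A_3 and must be all of S_3. The splitting field has degree |S_3| = 6 over Q, so [K : Q] = 6.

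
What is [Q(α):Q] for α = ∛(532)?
[Q(α):Q] = 3

The minimal polynomial of α is x^3 - 532, irreducible over Q since 532 is not a perfect cube (so x^3 - 532 has no rational root). Hence [Q(α):Q] = deg(m_α) = 3.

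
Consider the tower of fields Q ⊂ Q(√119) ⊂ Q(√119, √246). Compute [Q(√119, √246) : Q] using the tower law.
[Q(√119, √246) : Q] = 4

[Q(√119):Q] = 2 (min poly x^2 - 119, irreducible since 119 is squarefree > 1). For the top step, suppose √246 ∈ Q(√119), say √246 = c + d√119 with c, d ∈ Q. Squaring: 246 = c^2 + 119d^2 + 2cd√119. Since √119 ∉ Q this forces 2cd = 0. If d = 0 then √246 = c ∈ Q, contradicting 246 squarefree > 1. If c = 0 then 246 = 119d^2, so 119·246 = (119d)^2 is a perfect square in Q — but 119·246 = 29274 is not a perfect square (since 119 and 246 are distinct squarefree integers). Contradiction. Hence √246 ∉ Q(√119), so x^2 - 246 stays irreducible over Q(√119) and [Q(√119, √246) : Q(√119)] = 2. By the tower law, [Q(√119, √246) : Q] = 2 · 2 = 4.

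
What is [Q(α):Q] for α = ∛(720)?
[Q(α):Q] = 3

The minimal polynomial of α is x^3 - 720, irreducible over Q since 720 is not a perfect cube (so x^3 - 720 has no rational root). Hence [Q(α):Q] = deg(m_α) = 3.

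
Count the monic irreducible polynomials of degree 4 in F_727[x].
There are 69835593828 monic irreducible polynomials of degree 4 over F_727

Each element of F_{727^4} that lies in no proper subfield is a root of exactly one monic irreducible of degree 4 over F_727, and each such polynomial has 4 distinct roots in F_{727^4}. By Möbius inversion the count is N_727(4) = (1/4) Σ_{d|4} μ(4/d) · 727^d = (1/4)(μ(4)·727^1 + μ(2)·727^2 + μ(1)·727^4) = 279342375312/4 = 69835593828.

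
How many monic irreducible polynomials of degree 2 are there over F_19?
There are 171 monic irreducible polynomials of degree 2 over F_19

Each element of F_{19^2} that lies in no proper subfield is a root of exactly one monic irreducible of degree 2 over F_19, and each such polynomial has 2 distinct roots in F_{19^2}. By Möbius inversion the count is N_19(2) = (1/2) Σ_{d|2} μ(2/d) · 19^d = (1/2)(μ(2)·19^1 + μ(1)·19^2) = 342/2 = 171.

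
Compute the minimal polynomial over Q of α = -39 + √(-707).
m_α(x) = x^2 + 78x + 2228

From α + 39 = √(-707), squaring gives (α + 39)^2 = -707, i.e. α^2 + 78α + 1521 = -707, so α^2 + 78α + 2228 = 0. The discriminant of x^2 + 78x + 2228 is (78)^2 - 4·(2228) = 6084 - 8912 = -2828, and 4·(-707) is not a perfect square in Q since -707 is squarefree and ≠ 1. Hence x^2 + 78x + 2228 is irreducible over Q and is the minimal polynomial of α.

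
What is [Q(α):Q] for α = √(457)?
[Q(α):Q] = 2

[Q(α):Q] equals the degree of the minimal polynomial of α. Here α^2 = 457 and x^2 - 457 is irreducible (d = 457 is squarefree, ≠ 1, hence not a square), so deg(m_α) = 2. Thus [Q(α):Q] = 2.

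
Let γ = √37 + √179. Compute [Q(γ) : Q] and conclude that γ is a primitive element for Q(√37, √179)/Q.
[Q(γ) : Q] = 4 (equivalently, Q(γ) = Q(√37, √179))

Obviously Q(γ) ⊆ Q(√37, √179), and [Q(√37, √179):Q] = 4 (since 37, 179 are distinct squarefree integers > 1 with 6623 not a perfect square). To show equality we compute the minimal polynomial of γ. From γ = √37 + √179: γ^2 = 37 + 2√(6623) + 179 = 216 + 2√(6623), so γ^2 - 216 = 2√(6623); squaring, (γ^2 - 216)^2 = 4·6623, i.e. γ^4 - 432γ^2 + 46656 - 26492 = 0, i.e. γ^4 - 432γ^2 + 20164 = 0. So γ is a root of x^4 - 432x^2 + 20164. This polynomial is irreducible over Q: it has no rational root (each ±√37 ± √179 is irrational), and any factorization into two quadratics over Q would force √(6623) ∈ Q (pairing opposite roots) or √37, √179 ∈ Q (other pairings), all impossible. Hence [Q(γ):Q] = 4 = [Q(√37, √179):Q], so Q(γ) = Q(√37, √179).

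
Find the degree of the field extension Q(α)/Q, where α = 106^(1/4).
[Q(α):Q] = 4

α is a root of x^4 - 106. By Eisenstein's criterion at the prime p = 2 (which divides the constant term 106 but p^2 = 4 does not, since 106 is squarefree), x^4 - 106 is irreducible over Q. Hence [Q(α):Q] = 4.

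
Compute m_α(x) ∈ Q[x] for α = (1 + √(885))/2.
m_α(x) = x^2 - x - 221

From 2α - 1 = √(885), squaring gives (2α - 1)^2 = 885, i.e. 4α^2 - 4α + 1 = 885, so α^2 - α + (1 - 885)/4 = 0. Since 885 ≡ 1 (mod 4), (1 - 885)/4 = -221 ∈ Z. The polynomial x^2 - x - 221 has discriminant 1 - 4·(-221) = 885, which is not a perfect square in Q (d = 885 is squarefree and ≠ 1), so x^2 - x - 221 is irreducible over Q. It is the minimal polynomial of α.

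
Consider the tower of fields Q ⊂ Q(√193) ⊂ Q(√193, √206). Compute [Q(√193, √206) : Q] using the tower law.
[Q(√193, √206) : Q] = 4

[Q(√193):Q] = 2 (min poly x^2 - 193, irreducible since 193 is squarefree > 1). For the top step, suppose √206 ∈ Q(√193), say √206 = c + d√193 with c, d ∈ Q. Squaring: 206 = c^2 + 193d^2 + 2cd√193. Since √193 ∉ Q this forces 2cd = 0. If d = 0 then √206 = c ∈ Q, contradicting 206 squarefree > 1. If c = 0 then 206 = 193d^2, so 193·206 = (193d)^2 is a perfect square in Q — but 193·206 = 39758 is not a perfect square (since 193 and 206 are distinct squarefree integers). Contradiction. Hence √206 ∉ Q(√193), so x^2 - 206 stays irreducible over Q(√193) and [Q(√193, √206) : Q(√193)] = 2. By the tower law, [Q(√193, √206) : Q] = 2 · 2 = 4.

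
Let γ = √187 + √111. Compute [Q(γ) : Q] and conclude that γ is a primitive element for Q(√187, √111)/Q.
[Q(γ) : Q] = 4 (equivalently, Q(γ) = Q(√187, √111))

Obviously Q(γ) ⊆ Q(√187, √111), and [Q(√187, √111):Q] = 4 (since 187, 111 are distinct squarefree integers > 1 with 20757 not a perfect square). To show equality we compute the minimal polynomial of γ. From γ = √187 + √111: γ^2 = 187 + 2√(20757) + 111 = 298 + 2√(20757), so γ^2 - 298 = 2√(20757); squaring, (γ^2 - 298)^2 = 4·20757, i.e. γ^4 - 596γ^2 + 88804 - 83028 = 0, i.e. γ^4 - 596γ^2 + 5776 = 0. So γ is a root of x^4 - 596x^2 + 5776. This polynomial is irreducible over Q: it has no rational root (each ±√187 ± √111 is irrational), and any factorization into two quadratics over Q would force √(20757) ∈ Q (pairing opposite roots) or √187, √111 ∈ Q (other pairings), all impossible. Hence [Q(γ):Q] = 4 = [Q(√187, √111):Q], so Q(γ) = Q(√187, √111).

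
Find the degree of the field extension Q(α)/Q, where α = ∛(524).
[Q(α):Q] = 3

The minimal polynomial of α is x^3 - 524, irreducible over Q since 524 is not a perfect cube (so x^3 - 524 has no rational root). Hence [Q(α):Q] = deg(m_α) = 3.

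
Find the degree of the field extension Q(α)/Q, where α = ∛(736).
[Q(α):Q] = 3

The minimal polynomial of α is x^3 - 736, irreducible over Q since 736 is not a perfect cube (so x^3 - 736 has no rational root). Hence [Q(α):Q] = deg(m_α) = 3.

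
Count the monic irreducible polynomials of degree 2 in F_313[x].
There are 48828 monic irreducible polynomials of degree 2 over F_313

Each element of F_{313^2} that lies in no proper subfield is a root of exactly one monic irreducible of degree 2 over F_313, and each such polynomial has 2 distinct roots in F_{313^2}. By Möbius inversion the count is N_313(2) = (1/2) Σ_{d|2} μ(2/d) · 313^d = (1/2)(μ(2)·313^1 + μ(1)·313^2) = 97656/2 = 48828.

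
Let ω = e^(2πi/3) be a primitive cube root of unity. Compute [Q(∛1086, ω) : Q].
[Q(∛1086, ω) : Q] = 6

[Q(∛1086):Q] = 3 (min poly x^3 - 1086, irreducible since 1086 is not a perfect cube). [Q(ω):Q] = 2 (min poly x^2 + x + 1). Since Q(∛1086) ⊂ R and ω ∉ R, we have ω ∉ Q(∛1086), so x^2 + x + 1 remains irreducible over Q(∛1086) and [Q(∛1086, ω) : Q(∛1086)] = 2. By the tower law, [Q(∛1086, ω) : Q] = 3 · 2 = 6. (In fact Q(∛1086, ω) is the splitting field of x^3 - 1086 over Q.)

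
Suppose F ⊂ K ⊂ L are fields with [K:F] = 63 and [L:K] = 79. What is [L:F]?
[L:F] = 4977

The tower law says that for any tower of field extensions F ⊂ K ⊂ L with finite degrees, [L:F] = [L:K] · [K:F]. Here this gives [L:F] = 79 · 63 = 4977.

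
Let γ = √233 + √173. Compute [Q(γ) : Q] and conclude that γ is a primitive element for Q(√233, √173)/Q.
[Q(γ) : Q] = 4 (equivalently, Q(γ) = Q(√233, √173))

Obviously Q(γ) ⊆ Q(√233, √173), and [Q(√233, √173):Q] = 4 (since 233, 173 are distinct squarefree integers > 1 with 40309 not a perfect square). To show equality we compute the minimal polynomial of γ. From γ = √233 + √173: γ^2 = 233 + 2√(40309) + 173 = 406 + 2√(40309), so γ^2 - 406 = 2√(40309); squaring, (γ^2 - 406)^2 = 4·40309, i.e. γ^4 - 812γ^2 + 164836 - 161236 = 0, i.e. γ^4 - 812γ^2 + 3600 = 0. So γ is a root of x^4 - 812x^2 + 3600. This polynomial is irreducible over Q: it has no rational root (each ±√233 ± √173 is irrational), and any factorization into two quadratics over Q would force √(40309) ∈ Q (pairing opposite roots) or √233, √173 ∈ Q (other pairings), all impossible. Hence [Q(γ):Q] = 4 = [Q(√233, √173):Q], so Q(γ) = Q(√233, √173).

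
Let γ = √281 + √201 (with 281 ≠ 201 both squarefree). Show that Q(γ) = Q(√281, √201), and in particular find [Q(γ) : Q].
[Q(γ) : Q] = 4 (equivalently, Q(γ) = Q(√281, √201))

Obviously Q(γ) ⊆ Q(√281, √201), and [Q(√281, √201):Q] = 4 (since 281, 201 are distinct squarefree integers > 1 with 56481 not a perfect square). To show equality we compute the minimal polynomial of γ. From γ = √281 + √201: γ^2 = 281 + 2√(56481) + 201 = 482 + 2√(56481), so γ^2 - 482 = 2√(56481); squaring, (γ^2 - 482)^2 = 4·56481, i.e. γ^4 - 964γ^2 + 232324 - 225924 = 0, i.e. γ^4 - 964γ^2 + 6400 = 0. So γ is a root of x^4 - 964x^2 + 6400. This polynomial is irreducible over Q: it has no rational root (each ±√281 ± √201 is irrational), and any factorization into two quadratics over Q would force √(56481) ∈ Q (pairing opposite roots) or √281, √201 ∈ Q (other pairings), all impossible. Hence [Q(γ):Q] = 4 = [Q(√281, √201):Q], so Q(γ) = Q(√281, √201).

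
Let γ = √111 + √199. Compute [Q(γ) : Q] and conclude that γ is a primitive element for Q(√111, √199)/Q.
[Q(γ) : Q] = 4 (equivalently, Q(γ) = Q(√111, √199))

Obviously Q(γ) ⊆ Q(√111, √199), and [Q(√111, √199):Q] = 4 (since 111, 199 are distinct squarefree integers > 1 with 22089 not a perfect square). To show equality we compute the minimal polynomial of γ. From γ = √111 + √199: γ^2 = 111 + 2√(22089) + 199 = 310 + 2√(22089), so γ^2 - 310 = 2√(22089); squaring, (γ^2 - 310)^2 = 4·22089, i.e. γ^4 - 620γ^2 + 96100 - 88356 = 0, i.e. γ^4 - 620γ^2 + 7744 = 0. So γ is a root of x^4 - 620x^2 + 7744. This polynomial is irreducible over Q: it has no rational root (each ±√111 ± √199 is irrational), and any factorization into two quadratics over Q would force √(22089) ∈ Q (pairing opposite roots) or √111, √199 ∈ Q (other pairings), all impossible. Hence [Q(γ):Q] = 4 = [Q(√111, √199):Q], so Q(γ) = Q(√111, √199).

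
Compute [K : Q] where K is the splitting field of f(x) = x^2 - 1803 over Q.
[K : Q] = 2

f(x) = x^2 - 1803 factors as (x - √1803)(x + √1803). The splitting field is K = Q(√1803). Since 1803 is squarefree and > 1, it is not a perfect square, so x^2 - 1803 is irreducible over Q and [Q(√1803) : Q] = 2. Hence [K : Q] = 2.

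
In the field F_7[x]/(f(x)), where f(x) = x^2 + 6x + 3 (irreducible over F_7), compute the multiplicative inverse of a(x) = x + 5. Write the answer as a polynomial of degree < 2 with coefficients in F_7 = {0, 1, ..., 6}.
a(x)^(-1) ≡ 4x + 4 (mod f(x))

Since f is irreducible over F_7, F_7[x]/(f) is a field and a(x) ≠ 0 has an inverse. Apply the extended Euclidean algorithm to f(x) and a(x) in F_7[x]: f(x) = (x + 1)·a(x) + (5). The last nonzero remainder is the constant 5 = gcd(f, a) in F_7. Back-substituting through the division chain expresses 5 = s(x)·a(x) + t(x)·f(x) with s(x) ≡ 6x + 6 (mod f), so (6x + 6)·a(x) ≡ 5 (mod f). Multiplying by 5^(-1) ≡ 3 in F_7 gives a(x)^(-1) ≡ 3·(6x + 6) ≡ 4x + 4 (mod f). Check: (x + 5)·(4x + 4) = 4x^2 + 3x + 6 ≡ 1 (mod x^2 + 6x + 3).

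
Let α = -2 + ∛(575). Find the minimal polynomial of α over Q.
m_α(x) = x^3 + 6x^2 + 12x - 567

Set β = α + 2 = ∛(575), so β^3 = 575. Then (α + 2)^3 - 575 = 0, i.e. α is a root of g(x) = (x + 2)^3 - 575 = x^3 + 6x^2 + 12x - 567. Since g(x) = h(x + 2) where h(x) = x^3 - 575, and h is irreducible over Q (because 575 is not a perfect cube, so h has no rational root, and a monic cubic with no rational root is irreducible), g is also irreducible (irreducibility is preserved under the substitution x → x + 2). Hence m_α(x) = x^3 + 6x^2 + 12x - 567.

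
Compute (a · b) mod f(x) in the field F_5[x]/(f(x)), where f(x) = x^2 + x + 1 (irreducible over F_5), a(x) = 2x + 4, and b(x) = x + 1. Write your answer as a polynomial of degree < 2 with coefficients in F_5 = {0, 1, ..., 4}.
a · b ≡ 4x + 2 (mod f(x))

Multiply in F_5[x]: a(x)·b(x) = (2x + 4)·(x + 1) = 2x^2 + x + 4. This has degree ≥ 2, so divide by f(x) over F_5: 2x^2 + x + 4 = (2)·(x^2 + x + 1) + (4x + 2). Hence a·b ≡ 4x + 2 (mod f). (F_5[x]/(f) is a field with 5^2 = 25 elements since f is irreducible of degree 2.)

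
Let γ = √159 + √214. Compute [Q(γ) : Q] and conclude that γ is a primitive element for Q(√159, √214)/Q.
[Q(γ) : Q] = 4 (equivalently, Q(γ) = Q(√159, √214))

Obviously Q(γ) ⊆ Q(√159, √214), and [Q(√159, √214):Q] = 4 (since 159, 214 are distinct squarefree integers > 1 with 34026 not a perfect square). To show equality we compute the minimal polynomial of γ. From γ = √159 + √214: γ^2 = 159 + 2√(34026) + 214 = 373 + 2√(34026), so γ^2 - 373 = 2√(34026); squaring, (γ^2 - 373)^2 = 4·34026, i.e. γ^4 - 746γ^2 + 139129 - 136104 = 0, i.e. γ^4 - 746γ^2 + 3025 = 0. So γ is a root of x^4 - 746x^2 + 3025. This polynomial is irreducible over Q: it has no rational root (each ±√159 ± √214 is irrational), and any factorization into two quadratics over Q would force √(34026) ∈ Q (pairing opposite roots) or √159, √214 ∈ Q (other pairings), all impossible. Hence [Q(γ):Q] = 4 = [Q(√159, √214):Q], so Q(γ) = Q(√159, √214).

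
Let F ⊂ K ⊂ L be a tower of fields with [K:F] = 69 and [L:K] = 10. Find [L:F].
[L:F] = 690

The tower law says that for any tower of field extensions F ⊂ K ⊂ L with finite degrees, [L:F] = [L:K] · [K:F]. Here this gives [L:F] = 10 · 69 = 690.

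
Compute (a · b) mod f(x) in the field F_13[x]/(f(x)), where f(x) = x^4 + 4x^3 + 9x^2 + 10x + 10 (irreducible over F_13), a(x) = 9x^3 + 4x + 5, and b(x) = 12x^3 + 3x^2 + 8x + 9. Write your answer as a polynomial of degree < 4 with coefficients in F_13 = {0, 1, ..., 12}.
a · b ≡ 10x^3 + 5x^2 + 8x + 9 (mod f(x))

Multiply in F_13[x]: a(x)·b(x) = (9x^3 + 4x + 5)·(12x^3 + 3x^2 + 8x + 9) = 4x^6 + x^5 + 3x^4 + 10x^3 + 8x^2 + 11x + 6. This has degree ≥ 4, so divide by f(x) over F_13: 4x^6 + x^5 + 3x^4 + 10x^3 + 8x^2 + 11x + 6 = (4x^2 + 11x + 1)·(x^4 + 4x^3 + 9x^2 + 10x + 10) + (10x^3 + 5x^2 + 8x + 9). Hence a·b ≡ 10x^3 + 5x^2 + 8x + 9 (mod f). (F_13[x]/(f) is a field with 13^4 = 28561 elements since f is irreducible of degree 4.)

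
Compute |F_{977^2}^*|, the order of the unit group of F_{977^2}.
|F_{977^2}^*| = 954528

F_{977^2} has 977^2 = 954529 elements; its multiplicative group consists of all nonzero elements, so |F_{977^2}^*| = 954529 - 1 = 954528. (It is cyclic since any finite subgroup of the multiplicative group of a field is cyclic.)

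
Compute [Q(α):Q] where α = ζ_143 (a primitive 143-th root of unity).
[Q(α):Q] = 120

The minimal polynomial of ζ_143 over Q is the 143-th cyclotomic polynomial Φ_143(x), which is irreducible over Q and has degree φ(143) = 120. Hence [Q(α):Q] = φ(143) = 120.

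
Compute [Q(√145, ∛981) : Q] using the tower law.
[Q(√145, ∛981) : Q] = 6

Let L = Q(√145, ∛981). Since Q(√145) ⊂ L and [Q(√145):Q] = 2, the tower law gives 2 | [L:Q]. Likewise Q(∛981) ⊂ L with [Q(∛981):Q] = 3 (because 981 is not a perfect cube), so 3 | [L:Q]. As gcd(2,3) = 1, [L:Q] is divisible by 6. Conversely L is generated over Q by √145 and ∛981, so [L:Q] ≤ 2·3 = 6. Therefore [Q(√145, ∛981) : Q] = 6.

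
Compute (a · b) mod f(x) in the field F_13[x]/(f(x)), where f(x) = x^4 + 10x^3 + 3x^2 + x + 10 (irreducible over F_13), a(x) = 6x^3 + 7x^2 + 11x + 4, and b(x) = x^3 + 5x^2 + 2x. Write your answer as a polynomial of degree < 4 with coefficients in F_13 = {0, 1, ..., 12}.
a · b ≡ 10x^3 + x^2 + 7x + 4 (mod f(x))

Multiply in F_13[x]: a(x)·b(x) = (6x^3 + 7x^2 + 11x + 4)·(x^3 + 5x^2 + 2x) = 6x^6 + 11x^5 + 6x^4 + 8x^3 + 3x^2 + 8x. This has degree ≥ 4, so divide by f(x) over F_13: 6x^6 + 11x^5 + 6x^4 + 8x^3 + 3x^2 + 8x = (6x^2 + 3x + 10)·(x^4 + 10x^3 + 3x^2 + x + 10) + (10x^3 + x^2 + 7x + 4). Hence a·b ≡ 10x^3 + x^2 + 7x + 4 (mod f). (F_13[x]/(f) is a field with 13^4 = 28561 elements since f is irreducible of degree 4.)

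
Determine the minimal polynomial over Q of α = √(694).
m_α(x) = x^2 - 694

α satisfies α^2 - 694 = 0, so x^2 - 694 annihilates α. Since d = 694 is squarefree and ≠ 1, it is not a perfect square in Q, so x^2 - 694 has no rational root and is therefore irreducible over Q (a degree-2 polynomial over a field is irreducible iff it has no root). Hence m_α(x) = x^2 - 694.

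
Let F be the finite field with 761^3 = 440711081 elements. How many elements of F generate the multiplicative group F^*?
There are φ(440711080) = 167006016 primitive elements

F_q^* is cyclic of order q - 1 = 440711080. A cyclic group of order m has exactly φ(m) generators. Here m = 440711080 = 2^3 · 5 · 19 · 579883, so the number of primitive elements is φ(440711080) = 167006016.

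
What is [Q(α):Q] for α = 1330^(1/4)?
[Q(α):Q] = 4

α is a root of x^4 - 1330. By Eisenstein's criterion at the prime p = 2 (which divides the constant term 1330 but p^2 = 4 does not, since 1330 is squarefree), x^4 - 1330 is irreducible over Q. Hence [Q(α):Q] = 4.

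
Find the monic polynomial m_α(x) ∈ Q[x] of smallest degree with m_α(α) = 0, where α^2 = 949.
m_α(x) = x^2 - 949

α satisfies α^2 - 949 = 0, so x^2 - 949 annihilates α. Since d = 949 is squarefree and ≠ 1, it is not a perfect square in Q, so x^2 - 949 has no rational root and is therefore irreducible over Q (a degree-2 polynomial over a field is irreducible iff it has no root). Hence m_α(x) = x^2 - 949.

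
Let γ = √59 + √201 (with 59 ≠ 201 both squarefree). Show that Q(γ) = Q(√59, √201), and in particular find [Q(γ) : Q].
[Q(γ) : Q] = 4 (equivalently, Q(γ) = Q(√59, √201))

Obviously Q(γ) ⊆ Q(√59, √201), and [Q(√59, √201):Q] = 4 (since 59, 201 are distinct squarefree integers > 1 with 11859 not a perfect square). To show equality we compute the minimal polynomial of γ. From γ = √59 + √201: γ^2 = 59 + 2√(11859) + 201 = 260 + 2√(11859), so γ^2 - 260 = 2√(11859); squaring, (γ^2 - 260)^2 = 4·11859, i.e. γ^4 - 520γ^2 + 67600 - 47436 = 0, i.e. γ^4 - 520γ^2 + 20164 = 0. So γ is a root of x^4 - 520x^2 + 20164. This polynomial is irreducible over Q: it has no rational root (each ±√59 ± √201 is irrational), and any factorization into two quadratics over Q would force √(11859) ∈ Q (pairing opposite roots) or √59, √201 ∈ Q (other pairings), all impossible. Hence [Q(γ):Q] = 4 = [Q(√59, √201):Q], so Q(γ) = Q(√59, √201).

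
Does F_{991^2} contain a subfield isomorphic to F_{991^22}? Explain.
No: F_{991^22} is not a subfield of F_{991^2}

F_{p^m} embeds in F_{p^n} iff m | n. Here 22 ∤ 2 (since 2 = 0·22 + 2 with remainder 2 ≠ 0), so F_{991^22} is not a subfield of F_{991^2}. Equivalently: if it were, the tower law would give 22 = [F_{991^22}:F_991] dividing [F_{991^2}:F_991] = 2, contradiction.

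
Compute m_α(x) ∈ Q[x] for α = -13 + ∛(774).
m_α(x) = x^3 + 39x^2 + 507x + 1423

Set β = α + 13 = ∛(774), so β^3 = 774. Then (α + 13)^3 - 774 = 0, i.e. α is a root of g(x) = (x + 13)^3 - 774 = x^3 + 39x^2 + 507x + 1423. Since g(x) = h(x + 13) where h(x) = x^3 - 774, and h is irreducible over Q (because 774 is not a perfect cube, so h has no rational root, and a monic cubic with no rational root is irreducible), g is also irreducible (irreducibility is preserved under the substitution x → x + 13). Hence m_α(x) = x^3 + 39x^2 + 507x + 1423.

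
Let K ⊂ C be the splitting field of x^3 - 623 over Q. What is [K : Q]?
[K : Q] = 6

The roots of x^3 - 623 are ∛623, ω∛623, ω^2∛623 where ω = e^(2πi/3) is a primitive cube root of unity, so K = Q(∛623, ω). Now [Q(∛623):Q] = 3 (since 623 is not a perfect cube, x^3 - 623 is irreducible) and [Q(ω):Q] = 2. Both 2 and 3 divide [K:Q], and [K:Q] ≤ 3·2 = 6, so [K:Q] = 6. (Equivalently: Q(∛623) ⊂ R but ω ∉ R, so [K : Q(∛623)] = 2.)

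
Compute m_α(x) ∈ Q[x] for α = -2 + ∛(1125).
m_α(x) = x^3 + 6x^2 + 12x - 1117

Set β = α + 2 = ∛(1125), so β^3 = 1125. Then (α + 2)^3 - 1125 = 0, i.e. α is a root of g(x) = (x + 2)^3 - 1125 = x^3 + 6x^2 + 12x - 1117. Since g(x) = h(x + 2) where h(x) = x^3 - 1125, and h is irreducible over Q (because 1125 is not a perfect cube, so h has no rational root, and a monic cubic with no rational root is irreducible), g is also irreducible (irreducibility is preserved under the substitution x → x + 2). Hence m_α(x) = x^3 + 6x^2 + 12x - 1117.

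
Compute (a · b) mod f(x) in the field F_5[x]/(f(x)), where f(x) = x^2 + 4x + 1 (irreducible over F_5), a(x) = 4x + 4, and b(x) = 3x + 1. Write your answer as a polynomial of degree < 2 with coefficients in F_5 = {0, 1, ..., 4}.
a · b ≡ 3x + 2 (mod f(x))

Multiply in F_5[x]: a(x)·b(x) = (4x + 4)·(3x + 1) = 2x^2 + x + 4. This has degree ≥ 2, so divide by f(x) over F_5: 2x^2 + x + 4 = (2)·(x^2 + 4x + 1) + (3x + 2). Hence a·b ≡ 3x + 2 (mod f). (F_5[x]/(f) is a field with 5^2 = 25 elements since f is irreducible of degree 2.)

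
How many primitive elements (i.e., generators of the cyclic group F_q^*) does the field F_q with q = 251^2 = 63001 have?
There are φ(63000) = 14400 primitive elements

F_q^* is cyclic of order q - 1 = 63000. A cyclic group of order m has exactly φ(m) generators. Here m = 63000 = 2^3 · 3^2 · 5^3 · 7, so the number of primitive elements is φ(63000) = 14400.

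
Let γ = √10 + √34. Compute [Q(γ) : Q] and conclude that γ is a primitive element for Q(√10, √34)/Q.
[Q(γ) : Q] = 4 (equivalently, Q(γ) = Q(√10, √34))

Obviously Q(γ) ⊆ Q(√10, √34), and [Q(√10, √34):Q] = 4 (since 10, 34 are distinct squarefree integers > 1 with 340 not a perfect square). To show equality we compute the minimal polynomial of γ. From γ = √10 + √34: γ^2 = 10 + 2√(340) + 34 = 44 + 2√(340), so γ^2 - 44 = 2√(340); squaring, (γ^2 - 44)^2 = 4·340, i.e. γ^4 - 88γ^2 + 1936 - 1360 = 0, i.e. γ^4 - 88γ^2 + 576 = 0. So γ is a root of x^4 - 88x^2 + 576. This polynomial is irreducible over Q: it has no rational root (each ±√10 ± √34 is irrational), and any factorization into two quadratics over Q would force √(340) ∈ Q (pairing opposite roots) or √10, √34 ∈ Q (other pairings), all impossible. Hence [Q(γ):Q] = 4 = [Q(√10, √34):Q], so Q(γ) = Q(√10, √34).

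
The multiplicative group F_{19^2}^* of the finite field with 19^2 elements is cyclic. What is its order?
|F_{19^2}^*| = 360

F_{19^2} has 19^2 = 361 elements; its multiplicative group consists of all nonzero elements, so |F_{19^2}^*| = 361 - 1 = 360. (It is cyclic since any finite subgroup of the multiplicative group of a field is cyclic.)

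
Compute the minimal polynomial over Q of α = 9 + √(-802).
m_α(x) = x^2 - 18x + 883

From α - 9 = √(-802), squaring gives (α - 9)^2 = -802, i.e. α^2 - 18α + 81 = -802, so α^2 - 18α + 883 = 0. The discriminant of x^2 - 18x + 883 is (-18)^2 - 4·(883) = 324 - 3532 = -3208, and 4·(-802) is not a perfect square in Q since -802 is squarefree and ≠ 1. Hence x^2 - 18x + 883 is irreducible over Q and is the minimal polynomial of α.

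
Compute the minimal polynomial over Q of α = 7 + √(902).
m_α(x) = x^2 - 14x - 853

From α - 7 = √(902), squaring gives (α - 7)^2 = 902, i.e. α^2 - 14α + 49 = 902, so α^2 - 14α - 853 = 0. The discriminant of x^2 - 14x - 853 is (-14)^2 - 4·(-853) = 196 + 3412 = 3608, and 4·(902) is not a perfect square in Q since 902 is squarefree and ≠ 1. Hence x^2 - 14x - 853 is irreducible over Q and is the minimal polynomial of α.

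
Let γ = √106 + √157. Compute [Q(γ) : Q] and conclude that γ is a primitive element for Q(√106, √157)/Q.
[Q(γ) : Q] = 4 (equivalently, Q(γ) = Q(√106, √157))

Obviously Q(γ) ⊆ Q(√106, √157), and [Q(√106, √157):Q] = 4 (since 106, 157 are distinct squarefree integers > 1 with 16642 not a perfect square). To show equality we compute the minimal polynomial of γ. From γ = √106 + √157: γ^2 = 106 + 2√(16642) + 157 = 263 + 2√(16642), so γ^2 - 263 = 2√(16642); squaring, (γ^2 - 263)^2 = 4·16642, i.e. γ^4 - 526γ^2 + 69169 - 66568 = 0, i.e. γ^4 - 526γ^2 + 2601 = 0. So γ is a root of x^4 - 526x^2 + 2601. This polynomial is irreducible over Q: it has no rational root (each ±√106 ± √157 is irrational), and any factorization into two quadratics over Q would force √(16642) ∈ Q (pairing opposite roots) or √106, √157 ∈ Q (other pairings), all impossible. Hence [Q(γ):Q] = 4 = [Q(√106, √157):Q], so Q(γ) = Q(√106, √157).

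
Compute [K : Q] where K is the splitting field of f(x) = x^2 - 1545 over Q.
[K : Q] = 2

f(x) = x^2 - 1545 factors as (x - √1545)(x + √1545). The splitting field is K = Q(√1545). Since 1545 is squarefree and > 1, it is not a perfect square, so x^2 - 1545 is irreducible over Q and [Q(√1545) : Q] = 2. Hence [K : Q] = 2.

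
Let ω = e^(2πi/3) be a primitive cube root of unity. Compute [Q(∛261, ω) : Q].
[Q(∛261, ω) : Q] = 6

[Q(∛261):Q] = 3 (min poly x^3 - 261, irreducible since 261 is not a perfect cube). [Q(ω):Q] = 2 (min poly x^2 + x + 1). Since Q(∛261) ⊂ R and ω ∉ R, we have ω ∉ Q(∛261), so x^2 + x + 1 remains irreducible over Q(∛261) and [Q(∛261, ω) : Q(∛261)] = 2. By the tower law, [Q(∛261, ω) : Q] = 3 · 2 = 6. (In fact Q(∛261, ω) is the splitting field of x^3 - 261 over Q.)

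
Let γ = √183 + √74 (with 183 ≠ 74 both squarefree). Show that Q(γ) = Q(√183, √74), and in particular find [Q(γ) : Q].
[Q(γ) : Q] = 4 (equivalently, Q(γ) = Q(√183, √74))

Obviously Q(γ) ⊆ Q(√183, √74), and [Q(√183, √74):Q] = 4 (since 183, 74 are distinct squarefree integers > 1 with 13542 not a perfect square). To show equality we compute the minimal polynomial of γ. From γ = √183 + √74: γ^2 = 183 + 2√(13542) + 74 = 257 + 2√(13542), so γ^2 - 257 = 2√(13542); squaring, (γ^2 - 257)^2 = 4·13542, i.e. γ^4 - 514γ^2 + 66049 - 54168 = 0, i.e. γ^4 - 514γ^2 + 11881 = 0. So γ is a root of x^4 - 514x^2 + 11881. This polynomial is irreducible over Q: it has no rational root (each ±√183 ± √74 is irrational), and any factorization into two quadratics over Q would force √(13542) ∈ Q (pairing opposite roots) or √183, √74 ∈ Q (other pairings), all impossible. Hence [Q(γ):Q] = 4 = [Q(√183, √74):Q], so Q(γ) = Q(√183, √74).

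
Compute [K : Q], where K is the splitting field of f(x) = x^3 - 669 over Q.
[K : Q] = 6

The roots of x^3 - 669 are ∛669, ω∛669, ω^2∛669 where ω = e^(2πi/3) is a primitive cube root of unity, so K = Q(∛669, ω). Now [Q(∛669):Q] = 3 (since 669 is not a perfect cube, x^3 - 669 is irreducible) and [Q(ω):Q] = 2. Both 2 and 3 divide [K:Q], and [K:Q] ≤ 3·2 = 6, so [K:Q] = 6. (Equivalently: Q(∛669) ⊂ R but ω ∉ R, so [K : Q(∛669)] = 2.)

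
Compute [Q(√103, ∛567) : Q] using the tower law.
[Q(√103, ∛567) : Q] = 6

Let L = Q(√103, ∛567). Since Q(√103) ⊂ L and [Q(√103):Q] = 2, the tower law gives 2 | [L:Q]. Likewise Q(∛567) ⊂ L with [Q(∛567):Q] = 3 (because 567 is not a perfect cube), so 3 | [L:Q]. As gcd(2,3) = 1, [L:Q] is divisible by 6. Conversely L is generated over Q by √103 and ∛567, so [L:Q] ≤ 2·3 = 6. Therefore [Q(√103, ∛567) : Q] = 6.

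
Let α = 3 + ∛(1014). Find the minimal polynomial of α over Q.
m_α(x) = x^3 - 9x^2 + 27x - 1041

Set β = α - 3 = ∛(1014), so β^3 = 1014. Then (α - 3)^3 - 1014 = 0, i.e. α is a root of g(x) = (x - 3)^3 - 1014 = x^3 - 9x^2 + 27x - 1041. Since g(x) = h(x - 3) where h(x) = x^3 - 1014, and h is irreducible over Q (because 1014 is not a perfect cube, so h has no rational root, and a monic cubic with no rational root is irreducible), g is also irreducible (irreducibility is preserved under the substitution x → x - 3). Hence m_α(x) = x^3 - 9x^2 + 27x - 1041.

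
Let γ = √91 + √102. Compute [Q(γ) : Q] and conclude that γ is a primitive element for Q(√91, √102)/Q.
[Q(γ) : Q] = 4 (equivalently, Q(γ) = Q(√91, √102))

Obviously Q(γ) ⊆ Q(√91, √102), and [Q(√91, √102):Q] = 4 (since 91, 102 are distinct squarefree integers > 1 with 9282 not a perfect square). To show equality we compute the minimal polynomial of γ. From γ = √91 + √102: γ^2 = 91 + 2√(9282) + 102 = 193 + 2√(9282), so γ^2 - 193 = 2√(9282); squaring, (γ^2 - 193)^2 = 4·9282, i.e. γ^4 - 386γ^2 + 37249 - 37128 = 0, i.e. γ^4 - 386γ^2 + 121 = 0. So γ is a root of x^4 - 386x^2 + 121. This polynomial is irreducible over Q: it has no rational root (each ±√91 ± √102 is irrational), and any factorization into two quadratics over Q would force √(9282) ∈ Q (pairing opposite roots) or √91, √102 ∈ Q (other pairings), all impossible. Hence [Q(γ):Q] = 4 = [Q(√91, √102):Q], so Q(γ) = Q(√91, √102).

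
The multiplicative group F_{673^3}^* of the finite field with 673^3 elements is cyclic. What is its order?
|F_{673^3}^*| = 304821216

F_{673^3} has 673^3 = 304821217 elements; its multiplicative group consists of all nonzero elements, so |F_{673^3}^*| = 304821217 - 1 = 304821216. (It is cyclic since any finite subgroup of the multiplicative group of a field is cyclic.)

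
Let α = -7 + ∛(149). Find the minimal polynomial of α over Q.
m_α(x) = x^3 + 21x^2 + 147x + 194

Set β = α + 7 = ∛(149), so β^3 = 149. Then (α + 7)^3 - 149 = 0, i.e. α is a root of g(x) = (x + 7)^3 - 149 = x^3 + 21x^2 + 147x + 194. Since g(x) = h(x + 7) where h(x) = x^3 - 149, and h is irreducible over Q (because 149 is not a perfect cube, so h has no rational root, and a monic cubic with no rational root is irreducible), g is also irreducible (irreducibility is preserved under the substitution x → x + 7). Hence m_α(x) = x^3 + 21x^2 + 147x + 194.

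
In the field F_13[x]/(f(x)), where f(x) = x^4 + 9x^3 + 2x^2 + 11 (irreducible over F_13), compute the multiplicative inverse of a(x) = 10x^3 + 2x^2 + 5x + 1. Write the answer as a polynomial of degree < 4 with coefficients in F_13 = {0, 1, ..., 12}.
a(x)^(-1) ≡ 4x^3 + 9x^2 + 9x + 12 (mod f(x))

Since f is irreducible over F_13, F_13[x]/(f) is a field and a(x) ≠ 0 has an inverse. Apply the extended Euclidean algorithm to f(x) and a(x) in F_13[x]: f(x) = (4x + 4)·a(x) + (2x + 7);  a(x) = (5x^2 + 3x + 5)·(2x + 7) + (5). The last nonzero remainder is the constant 5 = gcd(f, a) in F_13. Back-substituting through the division chain expresses 5 = s(x)·a(x) + t(x)·f(x) with s(x) ≡ 7x^3 + 6x^2 + 6x + 8 (mod f), so (7x^3 + 6x^2 + 6x + 8)·a(x) ≡ 5 (mod f). Multiplying by 5^(-1) ≡ 8 in F_13 gives a(x)^(-1) ≡ 8·(7x^3 + 6x^2 + 6x + 8) ≡ 4x^3 + 9x^2 + 9x + 12 (mod f). Check: (10x^3 + 2x^2 + 5x + 1)·(4x^3 + 9x^2 + 9x + 12) = x^6 + 7x^5 + 11x^4 + 5x^3 + 4x + 12 ≡ 1 (mod x^4 + 9x^3 + 2x^2 + 11).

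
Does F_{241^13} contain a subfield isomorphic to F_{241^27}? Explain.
No: F_{241^27} is not a subfield of F_{241^13}

F_{p^m} embeds in F_{p^n} iff m | n. Here 27 ∤ 13 (since 13 = 0·27 + 13 with remainder 13 ≠ 0), so F_{241^27} is not a subfield of F_{241^13}. Equivalently: if it were, the tower law would give 27 = [F_{241^27}:F_241] dividing [F_{241^13}:F_241] = 13, contradiction.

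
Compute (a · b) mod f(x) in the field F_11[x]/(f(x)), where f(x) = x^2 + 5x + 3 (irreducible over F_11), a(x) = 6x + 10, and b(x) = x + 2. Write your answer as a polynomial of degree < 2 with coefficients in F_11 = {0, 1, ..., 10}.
a · b ≡ 3x + 2 (mod f(x))

Multiply in F_11[x]: a(x)·b(x) = (6x + 10)·(x + 2) = 6x^2 + 9. This has degree ≥ 2, so divide by f(x) over F_11: 6x^2 + 9 = (6)·(x^2 + 5x + 3) + (3x + 2). Hence a·b ≡ 3x + 2 (mod f). (F_11[x]/(f) is a field with 11^2 = 121 elements since f is irreducible of degree 2.)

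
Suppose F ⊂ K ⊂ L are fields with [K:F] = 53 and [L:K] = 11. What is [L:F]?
[L:F] = 583

The tower law says that for any tower of field extensions F ⊂ K ⊂ L with finite degrees, [L:F] = [L:K] · [K:F]. Here this gives [L:F] = 11 · 53 = 583.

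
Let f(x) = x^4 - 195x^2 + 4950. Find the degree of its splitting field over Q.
[K : Q] = 4

Solving the quadratic in x^2: x^2 = (195 ± √(195^2 - 4·4950))/2 = (195 ± √18225)/2 = (195 ± 135)/2, giving x^2 = 165 or x^2 = 30. So f(x) = (x^2 - 165)(x^2 - 30) and the roots of f are ±√165, ±√30. Hence the splitting field is K = Q(√165, √30). Since 165 and 30 are distinct squarefree integers > 1, their product 4950 is not a perfect square, so √30 ∉ Q(√165). By the tower law [K:Q] = [Q(√165,√30):Q(√165)] · [Q(√165):Q] = 2 · 2 = 4.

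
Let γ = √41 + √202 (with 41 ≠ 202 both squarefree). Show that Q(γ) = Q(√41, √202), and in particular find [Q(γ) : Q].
[Q(γ) : Q] = 4 (equivalently, Q(γ) = Q(√41, √202))

Obviously Q(γ) ⊆ Q(√41, √202), and [Q(√41, √202):Q] = 4 (since 41, 202 are distinct squarefree integers > 1 with 8282 not a perfect square). To show equality we compute the minimal polynomial of γ. From γ = √41 + √202: γ^2 = 41 + 2√(8282) + 202 = 243 + 2√(8282), so γ^2 - 243 = 2√(8282); squaring, (γ^2 - 243)^2 = 4·8282, i.e. γ^4 - 486γ^2 + 59049 - 33128 = 0, i.e. γ^4 - 486γ^2 + 25921 = 0. So γ is a root of x^4 - 486x^2 + 25921. This polynomial is irreducible over Q: it has no rational root (each ±√41 ± √202 is irrational), and any factorization into two quadratics over Q would force √(8282) ∈ Q (pairing opposite roots) or √41, √202 ∈ Q (other pairings), all impossible. Hence [Q(γ):Q] = 4 = [Q(√41, √202):Q], so Q(γ) = Q(√41, √202).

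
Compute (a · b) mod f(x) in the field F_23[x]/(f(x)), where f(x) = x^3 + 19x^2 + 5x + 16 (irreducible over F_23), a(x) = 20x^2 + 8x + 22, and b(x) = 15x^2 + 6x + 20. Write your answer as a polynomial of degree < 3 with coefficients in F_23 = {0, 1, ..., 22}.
a · b ≡ x^2 + 22x + 9 (mod f(x))

Multiply in F_23[x]: a(x)·b(x) = (20x^2 + 8x + 22)·(15x^2 + 6x + 20) = x^4 + 10x^3 + 19x^2 + 16x + 3. This has degree ≥ 3, so divide by f(x) over F_23: x^4 + 10x^3 + 19x^2 + 16x + 3 = (x + 14)·(x^3 + 19x^2 + 5x + 16) + (x^2 + 22x + 9). Hence a·b ≡ x^2 + 22x + 9 (mod f). (F_23[x]/(f) is a field with 23^3 = 12167 elements since f is irreducible of degree 3.)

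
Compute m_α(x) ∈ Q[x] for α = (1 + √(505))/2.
m_α(x) = x^2 - x - 126

From 2α - 1 = √(505), squaring gives (2α - 1)^2 = 505, i.e. 4α^2 - 4α + 1 = 505, so α^2 - α + (1 - 505)/4 = 0. Since 505 ≡ 1 (mod 4), (1 - 505)/4 = -126 ∈ Z. The polynomial x^2 - x - 126 has discriminant 1 - 4·(-126) = 505, which is not a perfect square in Q (d = 505 is squarefree and ≠ 1), so x^2 - x - 126 is irreducible over Q. It is the minimal polynomial of α.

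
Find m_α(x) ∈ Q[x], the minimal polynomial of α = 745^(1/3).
m_α(x) = x^3 - 745

α satisfies α^3 = 745, so x^3 - 745 annihilates α. By the rational root test, a rational root p/q (in lowest terms) of x^3 - 745 would satisfy p^3 = 745 q^3, forcing q = 1 and p^3 = 745; but 745 is not a perfect cube, contradiction. A monic cubic over Q with no rational root is irreducible (any nontrivial factorization would include a linear factor). Hence x^3 - 745 is the minimal polynomial of α, and in particular [Q(α):Q] = 3.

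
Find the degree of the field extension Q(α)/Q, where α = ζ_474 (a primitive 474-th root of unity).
[Q(α):Q] = 156

The minimal polynomial of ζ_474 over Q is the 474-th cyclotomic polynomial Φ_474(x), which is irreducible over Q and has degree φ(474) = 156. Hence [Q(α):Q] = φ(474) = 156.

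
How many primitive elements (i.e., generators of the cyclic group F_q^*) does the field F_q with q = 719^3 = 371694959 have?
There are φ(371694958) = 184775256 primitive elements

F_q^* is cyclic of order q - 1 = 371694958. A cyclic group of order m has exactly φ(m) generators. Here m = 371694958 = 2 · 359 · 487 · 1063, so the number of primitive elements is φ(371694958) = 184775256.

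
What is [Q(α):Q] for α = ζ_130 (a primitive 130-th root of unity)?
[Q(α):Q] = 48

The minimal polynomial of ζ_130 over Q is the 130-th cyclotomic polynomial Φ_130(x), which is irreducible over Q and has degree φ(130) = 48. Hence [Q(α):Q] = φ(130) = 48.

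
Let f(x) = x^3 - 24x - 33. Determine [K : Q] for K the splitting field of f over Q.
[K : Q] = 6

By the rational root test, any rational root of the monic integer polynomial f(x) = x^3 - 24x - 33 must be an integer dividing the constant term -33, i.e. one of ±{1, 3, 11, 33}. Evaluating: f(1) = -56, f(-1) = -10, f(3) = -78, f(-3) = 12, f(11) = 1034, f(-11) = -1100, f(33) = 35112, f(-33) = -35178; none is 0, so f has no rational root and is therefore irreducible over Q (a cubic with no linear factor over a field is irreducible). For an irreducible cubic, the Galois group is A_3 or S_3 according as the discriminant disc(f) = -4a^3 - 27b^2 = -4·(-24)^3 - 27·(-33)^2 = 25893 is or is not a square in Q. Here disc(f) = 25893 is not a perfect square in Q, so the Galois group of f over Q is not contained in A_3 and must be all of S_3. The splitting field has degree |S_3| = 6 over Q, so [K : Q] = 6.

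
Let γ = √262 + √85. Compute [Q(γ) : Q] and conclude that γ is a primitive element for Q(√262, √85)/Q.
[Q(γ) : Q] = 4 (equivalently, Q(γ) = Q(√262, √85))

Obviously Q(γ) ⊆ Q(√262, √85), and [Q(√262, √85):Q] = 4 (since 262, 85 are distinct squarefree integers > 1 with 22270 not a perfect square). To show equality we compute the minimal polynomial of γ. From γ = √262 + √85: γ^2 = 262 + 2√(22270) + 85 = 347 + 2√(22270), so γ^2 - 347 = 2√(22270); squaring, (γ^2 - 347)^2 = 4·22270, i.e. γ^4 - 694γ^2 + 120409 - 89080 = 0, i.e. γ^4 - 694γ^2 + 31329 = 0. So γ is a root of x^4 - 694x^2 + 31329. This polynomial is irreducible over Q: it has no rational root (each ±√262 ± √85 is irrational), and any factorization into two quadratics over Q would force √(22270) ∈ Q (pairing opposite roots) or √262, √85 ∈ Q (other pairings), all impossible. Hence [Q(γ):Q] = 4 = [Q(√262, √85):Q], so Q(γ) = Q(√262, √85).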